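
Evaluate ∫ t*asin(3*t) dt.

Use integration by parts with u = arcsin(3*t), dv = t dt.
Then du = 3/sqrt(-9*t**2 + 1) dt.

t**2*asin(3*t)/2 + t*sqrt(-9*t**2 + 1)/12 - asin(3*t)/36 + C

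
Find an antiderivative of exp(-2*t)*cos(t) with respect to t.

Let I denote the integral. Integrate by parts with u = cos(t), dv = exp(-2*t) dt, so v = -exp(-2*t)/2: I = -exp(-2*t)*cos(t)/2 − (1/2)·∫ exp(-2*t)*sin(t) dt.
Apply parts again with u = sin(t), dv = exp(-2*t) dt: ∫ exp(-2*t)*sin(t) dt = -exp(-2*t)*sin(t)/2 + (1/2)·I. Substituting back brings back I: I = exp(-2*t)*sin(t)/4 - exp(-2*t)*cos(t)/2 − (1/4)·I.
Solving for I: (1 + 1/4)·I equals the remaining terms, so I = (4/5)·(exp(-2*t)*sin(t)/4 - exp(-2*t)*cos(t)/2).

exp(-2*t)*sin(t)/5 - 2*exp(-2*t)*cos(t)/5 + C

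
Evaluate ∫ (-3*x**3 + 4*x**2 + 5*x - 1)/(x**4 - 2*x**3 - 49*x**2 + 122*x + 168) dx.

-475*log(x - 6)/182 + 109*log(x - 4)/110 + log(x + 1)/210 - 1189*log(x + 7)/858 + C

Factor the denominator: (x - 6)*(x - 4)*(x + 1)*(x + 7).
Partial-fraction decomposition: -1189/(858*(x + 7)) + 1/(210*(x + 1)) + 109/(110*(x - 4)) - 475/(182*(x - 6)).
Integrate each term: A/(x−a) contributes A·log|x−a|.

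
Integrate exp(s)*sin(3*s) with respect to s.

exp(s)*sin(3*s)/10 - 3*exp(s)*cos(3*s)/10 + C

Let I denote the integral. Integrate by parts with u = sin(3*s), dv = exp(s) ds, so v = exp(s): I = exp(s)*sin(3*s) − 3·∫ exp(s)*cos(3*s) ds.
Apply parts again with u = cos(3*s), dv = exp(s) ds: ∫ exp(s)*cos(3*s) ds = exp(s)*cos(3*s) + 3·I. Substituting back brings back I: I = exp(s)*sin(3*s) - 3*exp(s)*cos(3*s) − 9·I.
Solving for I: (1 + 9)·I equals the remaining terms, so I = (1/10)·(exp(s)*sin(3*s) - 3*exp(s)*cos(3*s)).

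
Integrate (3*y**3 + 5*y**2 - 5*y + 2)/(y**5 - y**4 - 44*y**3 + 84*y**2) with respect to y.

-83*log(y)/1764 + 50*log(y - 6)/117 - log(y - 2)/4 - 83*log(y + 7)/637 - 1/(42*y) + C

Factor the denominator: y**2*(y - 6)*(y - 2)*(y + 7).
Partial-fraction decomposition: -83/(637*(y + 7)) - 1/(4*(y - 2)) + 50/(117*(y - 6)) - 83/(1764*y) + 1/(42*y**2).
Integrate each term; A/(y−a) gives A·log|y−a|; A/(y−a)² gives −A/(y−a).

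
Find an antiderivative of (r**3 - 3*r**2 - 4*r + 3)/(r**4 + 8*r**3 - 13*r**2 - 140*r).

Factor the denominator: r*(r - 4)*(r + 5)*(r + 7).
Partial-fraction decomposition: 459/(154*(r + 7)) - 59/(30*(r + 5)) + 1/(132*(r - 4)) - 3/(140*r).
Integrate each term: A/(r−a) contributes A·log|r−a|.

-3*log(r)/140 + log(r - 4)/132 - 59*log(r + 5)/30 + 459*log(r + 7)/154 + C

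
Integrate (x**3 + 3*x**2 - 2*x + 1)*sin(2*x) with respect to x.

-x**3*cos(2*x)/2 + 3*x**2*sin(2*x)/4 - 3*x**2*cos(2*x)/2 + 3*x*sin(2*x)/2 + 7*x*cos(2*x)/4 - 7*sin(2*x)/8 + cos(2*x)/4 + C

Use integration by parts with u = x**3 + 3*x**2 - 2*x + 1, dv = sin(2*x) dx, so v = -cos(2*x)/2.
Apply parts 3 times (tabular method): alternate signs, differentiate u down to 0, integrate dv up.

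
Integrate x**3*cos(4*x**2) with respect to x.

Let u = x², du = 2x dx; rewrite as (1/2)∫ u^1·cos(4u) du.
Now integrate by parts 1 time.

x**2*sin(4*x**2)/8 + cos(4*x**2)/32 + C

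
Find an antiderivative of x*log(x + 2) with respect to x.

Use integration by parts with u = log(x + 2), dv = x dx.
Then du = 1/(x + 2) dx and v = x**2/2.

x**2*log(x + 2)/2 - x**2/4 + x - 2*log(x + 2) + C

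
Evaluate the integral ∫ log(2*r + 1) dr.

Use integration by parts with u = log(2*r + 1), dv = dr.
Then du = 2/(2*r + 1) dr and v = r.

r*log(2*r + 1) - r + log(2*r + 1)/2 + C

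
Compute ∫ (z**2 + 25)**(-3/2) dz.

z/(25*sqrt(z**2 + 25)) + C

Substitute z = 5·tan(θ), so dz = 5·sec(θ)^2 dθ and the radical becomes sqrt(z**2 + 25) = 5·sec(θ) by the Pythagorean identity.
Integrate the resulting trig expression in θ, then back-substitute tan(θ) = z/5, sec(θ) = sqrt(z**2 + 25)/5 (absorbing any constant into C).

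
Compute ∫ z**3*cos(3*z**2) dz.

Let u = z², du = 2z dz; rewrite as (1/2)∫ u^1·cos(3u) du.
Now integrate by parts 1 time.

z**2*sin(3*z**2)/6 + cos(3*z**2)/18 + C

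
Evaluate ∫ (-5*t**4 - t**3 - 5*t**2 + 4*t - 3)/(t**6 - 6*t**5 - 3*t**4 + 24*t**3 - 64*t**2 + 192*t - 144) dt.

Factor the denominator: (t - 6)*(t - 2)*(t - 1)*(t + 3)*(t**2 + 4).
Partial-fraction decomposition: (23*t + 9)/(104*(t**2 + 4)) + 73/(390*(t + 3)) - 1/(10*(t - 1)) + 103/(160*(t - 2)) - 457/(480*(t - 6)).
Integrate each term; A/(t−a) gives A·log|t−a|; the (Bt+D)/(t²+p²) term gives a log and an atan.

-457*log(t - 6)/480 + 103*log(t - 2)/160 - log(t - 1)/10 + 73*log(t + 3)/390 + 23*log(t**2 + 4)/208 + 9*atan(t/2)/208 + C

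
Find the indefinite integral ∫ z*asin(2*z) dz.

z**2*asin(2*z)/2 + z*sqrt(-4*z**2 + 1)/8 - asin(2*z)/16 + C

Use integration by parts with u = arcsin(2*z), dv = z dz.
Then du = 2/sqrt(-4*z**2 + 1) dz.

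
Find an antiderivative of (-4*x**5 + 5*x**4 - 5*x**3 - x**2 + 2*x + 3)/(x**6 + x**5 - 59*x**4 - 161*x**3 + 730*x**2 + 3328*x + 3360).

Factor the denominator: (x - 7)*(x - 5)*(x + 2)*(x + 3)*(x + 4)**2.
Partial-fraction decomposition: 599735/(39204*(x + 4)) + 5675/(198*(x + 4)**2) - 75/(4*(x + 3)) + 27/(28*(x + 2)) + 2503/(2268*(x - 5)) - 633/(242*(x - 7)).
Integrate each term; A/(x−a) gives A·log|x−a|; A/(x−a)² gives −A/(x−a).

-633*log(x - 7)/242 + 2503*log(x - 5)/2268 + 27*log(x + 2)/28 - 75*log(x + 3)/4 + 599735*log(x + 4)/39204 - 5675/(198*x + 792) + C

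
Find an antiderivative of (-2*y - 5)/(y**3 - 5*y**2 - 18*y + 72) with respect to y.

-17*log(y - 6)/30 + 11*log(y - 3)/21 + 3*log(y + 4)/70 + C

Factor the denominator: (y - 6)*(y - 3)*(y + 4).
Partial-fraction decomposition: 3/(70*(y + 4)) + 11/(21*(y - 3)) - 17/(30*(y - 6)).
Integrate each term: A/(y−a) contributes A·log|y−a|.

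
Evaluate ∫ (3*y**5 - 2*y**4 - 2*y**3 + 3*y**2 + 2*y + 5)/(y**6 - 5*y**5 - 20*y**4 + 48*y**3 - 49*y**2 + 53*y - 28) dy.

5011*log(y - 7)/2200 + log(y - 1)/200 + 3411*log(y + 4)/4675 - 21*log(y**2 + 1)/3400 + 203*atan(y)/1700 + 3/(20*y - 20) + C

Factor the denominator: (y - 7)*(y - 1)**2*(y + 4)*(y**2 + 1).
Partial-fraction decomposition: -7*(3*y - 29)/(1700*(y**2 + 1)) + 3411/(4675*(y + 4)) + 1/(200*(y - 1)) - 3/(20*(y - 1)**2) + 5011/(2200*(y - 7)).
Integrate each term; A/(y−a) gives A·log|y−a|; the (By+D)/(y²+p²) term gives a log and an atan.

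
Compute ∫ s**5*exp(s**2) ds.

Let u = s², du = 2s ds; rewrite as (1/2)∫ u^2·exp(1u) du.
Now integrate by parts 2 times.

(s**4 - 2*s**2 + 2)*exp(s**2)/2 + C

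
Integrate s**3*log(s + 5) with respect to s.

Use integration by parts with u = log(s + 5), dv = s**3 ds.
Then du = 1/(s + 5) ds and v = s**4/4.

s**4*log(s + 5)/4 - s**4/16 + 5*s**3/12 - 25*s**2/8 + 125*s/4 - 625*log(s + 5)/4 + C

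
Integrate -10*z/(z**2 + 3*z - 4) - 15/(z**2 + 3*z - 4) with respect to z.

Let u = z**2 + 3*z - 4, so du = (2*z + 3) dz.
Rewriting, the integral becomes -5·∫ 1/u du = -5·log(u).
Substituting back, u = z**2 + 3*z - 4.

-5*log(z**2 + 3*z - 4) + C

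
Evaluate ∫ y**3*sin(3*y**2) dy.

Let u = y², du = 2y dy; rewrite as (1/2)∫ u^1·sin(3u) du.
Now integrate by parts 1 time.

-y**2*cos(3*y**2)/6 + sin(3*y**2)/18 + C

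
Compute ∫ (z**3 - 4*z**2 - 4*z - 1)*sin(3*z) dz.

-z**3*cos(3*z)/3 + z**2*sin(3*z)/3 + 4*z**2*cos(3*z)/3 - 8*z*sin(3*z)/9 + 14*z*cos(3*z)/9 - 14*sin(3*z)/27 + cos(3*z)/27 + C

Use integration by parts with u = z**3 - 4*z**2 - 4*z - 1, dv = sin(3*z) dz, so v = -cos(3*z)/3.
Apply parts 3 times (tabular method): alternate signs, differentiate u down to 0, integrate dv up.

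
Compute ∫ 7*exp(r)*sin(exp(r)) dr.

Let u = exp(r), so du = (exp(r)) dr.
Rewriting, the integral becomes 7·∫ sin(u) du = 7·-cos(u).
Substituting back, u = exp(r).

-7*cos(exp(r)) + C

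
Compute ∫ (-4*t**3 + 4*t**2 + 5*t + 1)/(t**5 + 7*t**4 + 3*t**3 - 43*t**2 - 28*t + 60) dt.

-log(t - 2)/28 - log(t - 1)/12 + 13*log(t + 2)/12 - 13*log(t + 3)/4 + 16*log(t + 5)/7 + C

Factor the denominator: (t - 2)*(t - 1)*(t + 2)*(t + 3)*(t + 5).
Partial-fraction decomposition: 16/(7*(t + 5)) - 13/(4*(t + 3)) + 13/(12*(t + 2)) - 1/(12*(t - 1)) - 1/(28*(t - 2)).
Integrate each term: A/(t−a) contributes A·log|t−a|.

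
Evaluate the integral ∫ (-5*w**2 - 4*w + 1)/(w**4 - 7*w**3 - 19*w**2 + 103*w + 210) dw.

Factor the denominator: (w - 7)*(w - 5)*(w + 2)*(w + 3).
Partial-fraction decomposition: 2/(5*(w + 3)) - 11/(63*(w + 2)) + 9/(7*(w - 5)) - 68/(45*(w - 7)).
Integrate each term: A/(w−a) contributes A·log|w−a|.

-68*log(w - 7)/45 + 9*log(w - 5)/7 - 11*log(w + 2)/63 + 2*log(w + 3)/5 + C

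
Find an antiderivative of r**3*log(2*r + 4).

r**4*log(2*r + 4)/4 - r**4/16 + r**3/6 - r**2/2 + 2*r - 4*log(r + 2) + C

Use integration by parts with u = log(2*r + 4), dv = r**3 dr.
Then du = 2/(2*r + 4) dr and v = r**4/4.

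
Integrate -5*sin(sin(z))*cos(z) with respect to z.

5*cos(sin(z)) + C

Let u = sin(z), so du = (cos(z)) dz.
Rewriting, the integral becomes -5·∫ sin(u) du = -5·-cos(u).
Substituting back, u = sin(z).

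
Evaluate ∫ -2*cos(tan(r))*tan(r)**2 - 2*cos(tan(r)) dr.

Let u = tan(r), so du = (tan(r)**2 + 1) dr.
Rewriting, the integral becomes -2·∫ cos(u) du = -2·sin(u).
Substituting back, u = tan(r).

-2*sin(tan(r)) + C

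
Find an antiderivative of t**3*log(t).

t**4*log(t)/4 - t**4/16 + C

Use integration by parts with u = log(t), dv = t**3 dt.
Then du = 1/t dt and v = t**4/4.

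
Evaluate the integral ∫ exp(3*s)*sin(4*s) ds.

3*exp(3*s)*sin(4*s)/25 - 4*exp(3*s)*cos(4*s)/25 + C

Let I denote the integral. Integrate by parts with u = sin(4*s), dv = exp(3*s) ds, so v = exp(3*s)/3: I = exp(3*s)*sin(4*s)/3 − (4/3)·∫ exp(3*s)*cos(4*s) ds.
Apply parts again with u = cos(4*s), dv = exp(3*s) ds: ∫ exp(3*s)*cos(4*s) ds = exp(3*s)*cos(4*s)/3 + (4/3)·I. Substituting back brings back I: I = exp(3*s)*sin(4*s)/3 - 4*exp(3*s)*cos(4*s)/9 − (16/9)·I.
Solving for I: (1 + 16/9)·I equals the remaining terms, so I = (9/25)·(exp(3*s)*sin(4*s)/3 - 4*exp(3*s)*cos(4*s)/9).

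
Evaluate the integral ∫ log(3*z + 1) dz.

z*log(3*z + 1) - z + log(3*z + 1)/3 + C

Use integration by parts with u = log(3*z + 1), dv = dz.
Then du = 3/(3*z + 1) dz and v = z.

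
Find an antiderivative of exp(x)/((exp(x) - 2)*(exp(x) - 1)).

Let u = e^x, du = e^x dx.
The integral becomes ∫ du/((u-1)(u-2)); decompose into partial fractions.

log(exp(x) - 2) - log(exp(x) - 1) + C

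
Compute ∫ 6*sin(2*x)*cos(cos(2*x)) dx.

Let u = cos(2*x), so du = (-2*sin(2*x)) dx.
Rewriting, the integral becomes -3·∫ cos(u) du = -3·sin(u).
Substituting back, u = cos(2*x).

-3*sin(cos(2*x)) + C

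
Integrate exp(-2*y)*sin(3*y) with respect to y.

Let I denote the integral. Integrate by parts with u = sin(3*y), dv = exp(-2*y) dy, so v = -exp(-2*y)/2: I = -exp(-2*y)*sin(3*y)/2 + (3/2)·∫ exp(-2*y)*cos(3*y) dy.
Apply parts again with u = cos(3*y), dv = exp(-2*y) dy: ∫ exp(-2*y)*cos(3*y) dy = -exp(-2*y)*cos(3*y)/2 − (3/2)·I. Substituting back brings back I: I = -exp(-2*y)*sin(3*y)/2 - 3*exp(-2*y)*cos(3*y)/4 − (9/4)·I.
Solving for I: (1 + 9/4)·I equals the remaining terms, so I = (4/13)·(-exp(-2*y)*sin(3*y)/2 - 3*exp(-2*y)*cos(3*y)/4).

-2*exp(-2*y)*sin(3*y)/13 - 3*exp(-2*y)*cos(3*y)/13 + C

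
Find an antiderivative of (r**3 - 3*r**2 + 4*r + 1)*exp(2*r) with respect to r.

(4*r**3 - 18*r**2 + 34*r - 13)*exp(2*r)/8 + C

Use integration by parts with u = r**3 - 3*r**2 + 4*r + 1, dv = exp(2*r) dr, so v = exp(2*r)/2.
Apply parts 3 times (tabular method): alternate signs, differentiate u down to 0, integrate dv up.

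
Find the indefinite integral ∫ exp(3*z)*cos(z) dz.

exp(3*z)*sin(z)/10 + 3*exp(3*z)*cos(z)/10 + C

Let I denote the integral. Integrate by parts with u = cos(z), dv = exp(3*z) dz, so v = exp(3*z)/3: I = exp(3*z)*cos(z)/3 + (1/3)·∫ exp(3*z)*sin(z) dz.
Apply parts again with u = sin(z), dv = exp(3*z) dz: ∫ exp(3*z)*sin(z) dz = exp(3*z)*sin(z)/3 − (1/3)·I. Substituting back brings back I: I = exp(3*z)*sin(z)/9 + exp(3*z)*cos(z)/3 − (1/9)·I.
Solving for I: (1 + 1/9)·I equals the remaining terms, so I = (9/10)·(exp(3*z)*sin(z)/9 + exp(3*z)*cos(z)/3).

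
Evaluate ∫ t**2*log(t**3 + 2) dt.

Let u = t**3 + 2, so du = (3*t**2) dt.
The integral becomes (1/3)·∫ log(u) du; integrate by parts with u′=log(u), dv′=du.

t**3*log(t**3 + 2)/3 - t**3/3 + 2*log(t**3 + 2)/3 + C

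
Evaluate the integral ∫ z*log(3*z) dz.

z**2*(log(z) + log(3))/2 - z**2/4 + C

Use integration by parts with u = log(3*z), dv = z dz.
Then du = 1/z dz and v = z**2/2.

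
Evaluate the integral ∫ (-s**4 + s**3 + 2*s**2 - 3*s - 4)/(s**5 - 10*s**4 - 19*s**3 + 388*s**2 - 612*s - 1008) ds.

Factor the denominator: (s - 7)*(s - 6)*(s - 4)*(s + 1)*(s + 6).
Partial-fraction decomposition: -713/(3900*(s + 6)) + 1/(1400*(s + 1)) - 44/(75*(s - 4)) + 515/(84*(s - 6)) - 1985/(312*(s - 7)).
Integrate each term: A/(s−a) contributes A·log|s−a|.

-1985*log(s - 7)/312 + 515*log(s - 6)/84 - 44*log(s - 4)/75 + log(s + 1)/1400 - 713*log(s + 6)/3900 + C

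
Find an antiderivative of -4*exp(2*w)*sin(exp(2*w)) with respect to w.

Let u = exp(2*w), so du = (2*exp(2*w)) dw.
Rewriting, the integral becomes -2·∫ sin(u) du = -2·-cos(u).
Substituting back, u = exp(2*w).

2*cos(exp(2*w)) + C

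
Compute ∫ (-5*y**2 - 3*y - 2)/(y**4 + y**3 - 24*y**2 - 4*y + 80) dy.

Factor the denominator: (y - 4)*(y - 2)*(y + 2)*(y + 5).
Partial-fraction decomposition: 16/(27*(y + 5)) - 2/(9*(y + 2)) + 1/(2*(y - 2)) - 47/(54*(y - 4)).
Integrate each term: A/(y−a) contributes A·log|y−a|.

-47*log(y - 4)/54 + log(y - 2)/2 - 2*log(y + 2)/9 + 16*log(y + 5)/27 + C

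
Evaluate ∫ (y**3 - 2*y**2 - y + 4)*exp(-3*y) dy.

(-9*y**3 + 9*y**2 + 15*y - 31)*exp(-3*y)/27 + C

Use integration by parts with u = y**3 - 2*y**2 - y + 4, dv = exp(-3*y) dy, so v = -exp(-3*y)/3.
Apply parts 3 times (tabular method): alternate signs, differentiate u down to 0, integrate dv up.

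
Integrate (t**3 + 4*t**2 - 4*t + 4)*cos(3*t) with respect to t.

t**3*sin(3*t)/3 + 4*t**2*sin(3*t)/3 + t**2*cos(3*t)/3 - 14*t*sin(3*t)/9 + 8*t*cos(3*t)/9 + 28*sin(3*t)/27 - 14*cos(3*t)/27 + C

Use integration by parts with u = t**3 + 4*t**2 - 4*t + 4, dv = cos(3*t) dt, so v = sin(3*t)/3.
Apply parts 3 times (tabular method): alternate signs, differentiate u down to 0, integrate dv up.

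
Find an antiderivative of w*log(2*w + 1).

w**2*log(2*w + 1)/2 - w**2/4 + w/4 - log(2*w + 1)/8 + C

Use integration by parts with u = log(2*w + 1), dv = w dw.
Then du = 2/(2*w + 1) dw and v = w**2/2.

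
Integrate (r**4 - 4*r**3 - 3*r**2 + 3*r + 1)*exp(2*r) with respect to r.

Use integration by parts with u = r**4 - 4*r**3 - 3*r**2 + 3*r + 1, dv = exp(2*r) dr, so v = exp(2*r)/2.
Apply parts 4 times (tabular method): alternate signs, differentiate u down to 0, integrate dv up.

(2*r**4 - 12*r**3 + 12*r**2 - 6*r + 5)*exp(2*r)/4 + C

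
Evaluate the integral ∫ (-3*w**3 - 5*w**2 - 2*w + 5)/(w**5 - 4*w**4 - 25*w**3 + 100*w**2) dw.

Factor the denominator: w**2*(w - 5)*(w - 4)*(w + 5).
Partial-fraction decomposition: 53/(450*(w + 5)) + 275/(144*(w - 4)) - 101/(50*(w - 5)) - 3/(400*w) + 1/(20*w**2).
Integrate each term; A/(w−a) gives A·log|w−a|; A/(w−a)² gives −A/(w−a).

-3*log(w)/400 - 101*log(w - 5)/50 + 275*log(w - 4)/144 + 53*log(w + 5)/450 - 1/(20*w) + C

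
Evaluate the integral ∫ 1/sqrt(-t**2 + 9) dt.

Substitute t = 3·sin(θ), so dt = 3·cos(θ) dθ and the radical becomes sqrt(-t**2 + 9) = 3·cos(θ) by the Pythagorean identity.
Integrate the resulting trig expression in θ, then back-substitute θ = asin(t/3), sin(θ) = t/3, cos(θ) = sqrt(-t**2 + 9)/3 (absorbing any constant into C).

asin(t/3) + C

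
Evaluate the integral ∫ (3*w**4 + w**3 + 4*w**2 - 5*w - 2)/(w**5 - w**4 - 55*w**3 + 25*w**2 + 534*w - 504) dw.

7705*log(w - 7)/3432 - 289*log(w - 3)/504 + log(w - 1)/420 - 393*log(w + 4)/385 + 1922*log(w + 6)/819 + C

Factor the denominator: (w - 7)*(w - 3)*(w - 1)*(w + 4)*(w + 6).
Partial-fraction decomposition: 1922/(819*(w + 6)) - 393/(385*(w + 4)) + 1/(420*(w - 1)) - 289/(504*(w - 3)) + 7705/(3432*(w - 7)).
Integrate each term: A/(w−a) contributes A·log|w−a|.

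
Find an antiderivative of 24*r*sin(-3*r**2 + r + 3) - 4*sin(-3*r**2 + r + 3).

4*cos(-3*r**2 + r + 3) + C

Let u = 3*r**2 - r - 3, so du = (6*r - 1) dr.
Rewriting, the integral becomes -4·∫ sin(u) du = -4·-cos(u).
Substituting back, u = 3*r**2 - r - 3.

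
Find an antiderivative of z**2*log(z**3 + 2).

Let u = z**3 + 2, so du = (3*z**2) dz.
The integral becomes (1/3)·∫ log(u) du; integrate by parts with u′=log(u), dv′=du.

z**3*log(z**3 + 2)/3 - z**3/3 + 2*log(z**3 + 2)/3 + C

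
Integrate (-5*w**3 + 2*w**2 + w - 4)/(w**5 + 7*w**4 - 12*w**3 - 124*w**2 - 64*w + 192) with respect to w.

-log(w - 4)/5 + 2*log(w - 1)/105 + 7*log(w + 2)/24 - 43*log(w + 4)/20 + 571*log(w + 6)/280 + C

Factor the denominator: (w - 4)*(w - 1)*(w + 2)*(w + 4)*(w + 6).
Partial-fraction decomposition: 571/(280*(w + 6)) - 43/(20*(w + 4)) + 7/(24*(w + 2)) + 2/(105*(w - 1)) - 1/(5*(w - 4)).
Integrate each term: A/(w−a) contributes A·log|w−a|.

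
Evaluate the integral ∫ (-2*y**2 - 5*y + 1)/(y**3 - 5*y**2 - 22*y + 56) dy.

Factor the denominator: (y - 7)*(y - 2)*(y + 4).
Partial-fraction decomposition: -1/(6*(y + 4)) + 17/(30*(y - 2)) - 12/(5*(y - 7)).
Integrate each term: A/(y−a) contributes A·log|y−a|.

-12*log(y - 7)/5 + 17*log(y - 2)/30 - log(y + 4)/6 + C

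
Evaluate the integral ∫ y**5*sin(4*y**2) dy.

-y**4*cos(4*y**2)/8 + y**2*sin(4*y**2)/16 + cos(4*y**2)/64 + C

Let u = y², du = 2y dy; rewrite as (1/2)∫ u^2·sin(4u) du.
Now integrate by parts 2 times.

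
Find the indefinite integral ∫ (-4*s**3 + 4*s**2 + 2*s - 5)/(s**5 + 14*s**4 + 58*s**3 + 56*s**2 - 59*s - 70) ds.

-log(s - 1)/96 - log(s + 1)/48 + 13*log(s + 2)/15 - 65*log(s + 5)/16 + 1549*log(s + 7)/480 + C

Factor the denominator: (s - 1)*(s + 1)*(s + 2)*(s + 5)*(s + 7).
Partial-fraction decomposition: 1549/(480*(s + 7)) - 65/(16*(s + 5)) + 13/(15*(s + 2)) - 1/(48*(s + 1)) - 1/(96*(s - 1)).
Integrate each term: A/(s−a) contributes A·log|s−a|.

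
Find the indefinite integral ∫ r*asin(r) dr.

Use integration by parts with u = arcsin(r), dv = r dr.
Then du = 1/sqrt(-r**2 + 1) dr.

r**2*asin(r)/2 + r*sqrt(-r**2 + 1)/4 - asin(r)/4 + C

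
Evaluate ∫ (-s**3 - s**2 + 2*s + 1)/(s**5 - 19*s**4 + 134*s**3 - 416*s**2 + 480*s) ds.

log(s)/480 - 239*log(s - 6)/24 + 139*log(s - 5)/5 - 571*log(s - 4)/32 + 71/(8*s - 32) + C

Factor the denominator: s*(s - 6)*(s - 5)*(s - 4)**2.
Partial-fraction decomposition: -571/(32*(s - 4)) - 71/(8*(s - 4)**2) + 139/(5*(s - 5)) - 239/(24*(s - 6)) + 1/(480*s).
Integrate each term; A/(s−a) gives A·log|s−a|; A/(s−a)² gives −A/(s−a).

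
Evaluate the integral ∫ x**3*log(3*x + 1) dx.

Use integration by parts with u = log(3*x + 1), dv = x**3 dx.
Then du = 3/(3*x + 1) dx and v = x**4/4.

x**4*log(3*x + 1)/4 - x**4/16 + x**3/36 - x**2/72 + x/108 - log(3*x + 1)/324 + C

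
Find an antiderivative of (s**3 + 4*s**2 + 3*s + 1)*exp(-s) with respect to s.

Use integration by parts with u = s**3 + 4*s**2 + 3*s + 1, dv = exp(-s) ds, so v = -exp(-s).
Apply parts 3 times (tabular method): alternate signs, differentiate u down to 0, integrate dv up.

(-s**3 - 7*s**2 - 17*s - 18)*exp(-s) + C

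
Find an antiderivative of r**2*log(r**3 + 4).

r**3*log(r**3 + 4)/3 - r**3/3 + 4*log(r**3 + 4)/3 + C

Let u = r**3 + 4, so du = (3*r**2) dr.
The integral becomes (1/3)·∫ log(u) du; integrate by parts with u′=log(u), dv′=du.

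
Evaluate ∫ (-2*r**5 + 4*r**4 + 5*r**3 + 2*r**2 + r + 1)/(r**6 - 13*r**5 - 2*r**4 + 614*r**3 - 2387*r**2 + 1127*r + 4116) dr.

-76585*log(r - 7)/225792 - 667*log(r - 4)/495 + log(r - 3)/128 + log(r + 1)/2560 - 2773*log(r + 7)/8624 + 22189/(1344*r - 9408) + C

Factor the denominator: (r - 7)**2*(r - 4)*(r - 3)*(r + 1)*(r + 7).
Partial-fraction decomposition: -2773/(8624*(r + 7)) + 1/(2560*(r + 1)) + 1/(128*(r - 3)) - 667/(495*(r - 4)) - 76585/(225792*(r - 7)) - 22189/(1344*(r - 7)**2).
Integrate each term; A/(r−a) gives A·log|r−a|; A/(r−a)² gives −A/(r−a).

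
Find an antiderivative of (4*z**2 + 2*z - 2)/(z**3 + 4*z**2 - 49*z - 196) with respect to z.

104*log(z - 7)/77 - 18*log(z + 4)/11 + 30*log(z + 7)/7 + C

Factor the denominator: (z - 7)*(z + 4)*(z + 7).
Partial-fraction decomposition: 30/(7*(z + 7)) - 18/(11*(z + 4)) + 104/(77*(z - 7)).
Integrate each term: A/(z−a) contributes A·log|z−a|.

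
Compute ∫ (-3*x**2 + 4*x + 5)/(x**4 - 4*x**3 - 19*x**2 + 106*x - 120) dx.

Factor the denominator: (x - 4)*(x - 3)*(x - 2)*(x + 5).
Partial-fraction decomposition: 5/(28*(x + 5)) + 1/(14*(x - 2)) + 5/(4*(x - 3)) - 3/(2*(x - 4)).
Integrate each term: A/(x−a) contributes A·log|x−a|.

-3*log(x - 4)/2 + 5*log(x - 3)/4 + log(x - 2)/14 + 5*log(x + 5)/28 + C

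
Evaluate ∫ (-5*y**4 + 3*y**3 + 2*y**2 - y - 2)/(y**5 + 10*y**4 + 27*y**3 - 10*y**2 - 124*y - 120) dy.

Factor the denominator: (y - 2)*(y + 2)**2*(y + 3)*(y + 5).
Partial-fraction decomposition: -383/(14*(y + 5)) + 467/(10*(y + 3)) - 97/(4*(y + 2)) + 8/(y + 2)**2 - 13/(140*(y - 2)).
Integrate each term; A/(y−a) gives A·log|y−a|; A/(y−a)² gives −A/(y−a).

-13*log(y - 2)/140 - 97*log(y + 2)/4 + 467*log(y + 3)/10 - 383*log(y + 5)/14 - 8/(y + 2) + C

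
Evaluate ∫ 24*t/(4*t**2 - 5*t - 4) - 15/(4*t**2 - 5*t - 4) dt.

3*log(4*t**2 - 5*t - 4) + C

Let u = 4*t**2 - 5*t - 4, so du = (8*t - 5) dt.
Rewriting, the integral becomes 3·∫ 1/u du = 3·log(u).
Substituting back, u = 4*t**2 - 5*t - 4.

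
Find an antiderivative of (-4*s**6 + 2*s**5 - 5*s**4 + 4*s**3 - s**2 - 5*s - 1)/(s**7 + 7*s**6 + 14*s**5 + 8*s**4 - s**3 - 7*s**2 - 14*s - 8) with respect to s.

Factor the denominator: (s - 1)*(s + 1)**2*(s + 2)*(s + 4)*(s**2 + 1).
Partial-fraction decomposition: -(3*s - 46)/(170*(s**2 + 1)) - 1331/(102*(s + 4)) + 427/(30*(s + 2)) - 61/(12*(s + 1)) + (s + 1)**(-2) - 1/(12*(s - 1)).
Integrate each term; A/(s−a) gives A·log|s−a|; the (Bs+D)/(s²+p²) term gives a log and an atan.

-log(s - 1)/12 - 61*log(s + 1)/12 + 427*log(s + 2)/30 - 1331*log(s + 4)/102 - 3*log(s**2 + 1)/340 + 23*atan(s)/85 - 1/(s + 1) + C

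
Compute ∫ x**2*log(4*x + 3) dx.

x**3*log(4*x + 3)/3 - x**3/9 + x**2/8 - 3*x/16 + 9*log(4*x + 3)/64 + C

Use integration by parts with u = log(4*x + 3), dv = x**2 dx.
Then du = 4/(4*x + 3) dx and v = x**3/3.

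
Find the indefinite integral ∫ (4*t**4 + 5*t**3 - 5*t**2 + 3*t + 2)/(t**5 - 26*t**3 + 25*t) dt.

Factor the denominator: t*(t - 5)*(t - 1)*(t + 1)*(t + 5).
Partial-fraction decomposition: 579/(400*(t + 5)) + 7/(48*(t + 1)) - 3/(16*(t - 1)) + 3017/(1200*(t - 5)) + 2/(25*t).
Integrate each term: A/(t−a) contributes A·log|t−a|.

2*log(t)/25 + 3017*log(t - 5)/1200 - 3*log(t - 1)/16 + 7*log(t + 1)/48 + 579*log(t + 5)/400 + C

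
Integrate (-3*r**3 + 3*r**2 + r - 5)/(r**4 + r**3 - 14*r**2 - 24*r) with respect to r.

5*log(r)/24 - 145*log(r - 4)/168 + 29*log(r + 2)/12 - 100*log(r + 3)/21 + C

Factor the denominator: r*(r - 4)*(r + 2)*(r + 3).
Partial-fraction decomposition: -100/(21*(r + 3)) + 29/(12*(r + 2)) - 145/(168*(r - 4)) + 5/(24*r).
Integrate each term: A/(r−a) contributes A·log|r−a|.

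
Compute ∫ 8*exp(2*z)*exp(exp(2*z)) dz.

Let u = exp(2*z), so du = (2*exp(2*z)) dz.
Rewriting, the integral becomes 4·∫ e^u du = 4·e^u.
Substituting back, u = exp(2*z).

4*exp(exp(2*z)) + C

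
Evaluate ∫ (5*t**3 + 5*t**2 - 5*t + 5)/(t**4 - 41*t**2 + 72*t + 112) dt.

Factor the denominator: (t - 4)**2*(t + 1)*(t + 7).
Partial-fraction decomposition: 65/(33*(t + 7)) + 1/(15*(t + 1)) + 163/(55*(t - 4)) + 7/(t - 4)**2.
Integrate each term; A/(t−a) gives A·log|t−a|; A/(t−a)² gives −A/(t−a).

163*log(t - 4)/55 + log(t + 1)/15 + 65*log(t + 7)/33 - 7/(t - 4) + C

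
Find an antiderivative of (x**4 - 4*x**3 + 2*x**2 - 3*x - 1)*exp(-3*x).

Use integration by parts with u = x**4 - 4*x**3 + 2*x**2 - 3*x - 1, dv = exp(-3*x) dx, so v = -exp(-3*x)/3.
Apply parts 4 times (tabular method): alternate signs, differentiate u down to 0, integrate dv up.

(-27*x**4 + 72*x**3 + 18*x**2 + 93*x + 58)*exp(-3*x)/81 + C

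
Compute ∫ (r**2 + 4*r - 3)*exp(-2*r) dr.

(-2*r**2 - 10*r + 1)*exp(-2*r)/4 + C

Use integration by parts with u = r**2 + 4*r - 3, dv = exp(-2*r) dr, so v = -exp(-2*r)/2.
Apply parts 2 times (tabular method): alternate signs, differentiate u down to 0, integrate dv up.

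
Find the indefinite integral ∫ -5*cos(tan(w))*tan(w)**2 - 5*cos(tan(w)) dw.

-5*sin(tan(w)) + C

Let u = tan(w), so du = (tan(w)**2 + 1) dw.
Rewriting, the integral becomes -5·∫ cos(u) du = -5·sin(u).
Substituting back, u = tan(w).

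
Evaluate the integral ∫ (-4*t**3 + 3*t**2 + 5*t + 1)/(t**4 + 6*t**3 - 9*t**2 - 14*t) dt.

Factor the denominator: t*(t - 2)*(t + 1)*(t + 7).
Partial-fraction decomposition: -55/(14*(t + 7)) + 1/(6*(t + 1)) - 1/(6*(t - 2)) - 1/(14*t).
Integrate each term: A/(t−a) contributes A·log|t−a|.

-log(t)/14 - log(t - 2)/6 + log(t + 1)/6 - 55*log(t + 7)/14 + C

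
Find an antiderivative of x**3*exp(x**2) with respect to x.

(x**2 - 1)*exp(x**2)/2 + C

Let u = x², du = 2x dx; rewrite as (1/2)∫ u^1·exp(1u) du.
Now integrate by parts 1 time.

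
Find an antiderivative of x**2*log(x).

Use integration by parts with u = log(x), dv = x**2 dx.
Then du = 1/x dx and v = x**3/3.

x**3*log(x)/3 - x**3/9 + C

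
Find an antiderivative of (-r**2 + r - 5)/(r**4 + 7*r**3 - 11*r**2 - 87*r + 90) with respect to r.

Factor the denominator: (r - 3)*(r - 1)*(r + 5)*(r + 6).
Partial-fraction decomposition: 47/(63*(r + 6)) - 35/(48*(r + 5)) + 5/(84*(r - 1)) - 11/(144*(r - 3)).
Integrate each term: A/(r−a) contributes A·log|r−a|.

-11*log(r - 3)/144 + 5*log(r - 1)/84 - 35*log(r + 5)/48 + 47*log(r + 6)/63 + C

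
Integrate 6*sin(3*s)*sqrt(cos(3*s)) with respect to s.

Let u = cos(3*s), so du = (-3*sin(3*s)) ds.
Rewriting, the integral becomes -2·∫ √u du = -2·(2/3)u^(3/2).
Substituting back, u = cos(3*s).

-4*cos(3*s)**(3/2)/3 + C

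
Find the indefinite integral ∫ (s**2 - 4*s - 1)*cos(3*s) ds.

Use integration by parts with u = s**2 - 4*s - 1, dv = cos(3*s) ds, so v = sin(3*s)/3.
Apply parts 2 times (tabular method): alternate signs, differentiate u down to 0, integrate dv up.

s**2*sin(3*s)/3 - 4*s*sin(3*s)/3 + 2*s*cos(3*s)/9 - 11*sin(3*s)/27 - 4*cos(3*s)/9 + C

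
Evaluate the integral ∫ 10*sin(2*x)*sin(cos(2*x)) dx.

5*cos(cos(2*x)) + C

Let u = cos(2*x), so du = (-2*sin(2*x)) dx.
Rewriting, the integral becomes -5·∫ sin(u) du = -5·-cos(u).
Substituting back, u = cos(2*x).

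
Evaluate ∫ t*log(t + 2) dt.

Use integration by parts with u = log(t + 2), dv = t dt.
Then du = 1/(t + 2) dt and v = t**2/2.

t**2*log(t + 2)/2 - t**2/4 + t - 2*log(t + 2) + C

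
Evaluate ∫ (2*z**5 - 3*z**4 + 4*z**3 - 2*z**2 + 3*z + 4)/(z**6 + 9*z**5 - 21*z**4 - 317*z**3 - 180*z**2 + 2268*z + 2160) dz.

1211*log(z - 5)/3267 - 173*log(z - 3)/2268 - log(z + 1)/180 + 778*log(z + 4)/189 - 117869*log(z + 6)/49005 + 2039/(99*z + 594) + C

Factor the denominator: (z - 5)*(z - 3)*(z + 1)*(z + 4)*(z + 6)**2.
Partial-fraction decomposition: -117869/(49005*(z + 6)) - 2039/(99*(z + 6)**2) + 778/(189*(z + 4)) - 1/(180*(z + 1)) - 173/(2268*(z - 3)) + 1211/(3267*(z - 5)).
Integrate each term; A/(z−a) gives A·log|z−a|; A/(z−a)² gives −A/(z−a).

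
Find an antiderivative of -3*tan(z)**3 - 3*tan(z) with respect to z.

-3*tan(z)**2/2 + C

Let u = tan(z), so du = (tan(z)**2 + 1) dz.
Rewriting, the integral becomes -3·∫ u^1 du = -3·u^2/2.
Substituting back, u = tan(z).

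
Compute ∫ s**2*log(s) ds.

Use integration by parts with u = log(s), dv = s**2 ds.
Then du = 1/s ds and v = s**3/3.

s**3*log(s)/3 - s**3/9 + C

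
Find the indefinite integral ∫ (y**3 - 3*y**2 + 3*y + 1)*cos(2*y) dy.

y**3*sin(2*y)/2 - 3*y**2*sin(2*y)/2 + 3*y**2*cos(2*y)/4 + 3*y*sin(2*y)/4 - 3*y*cos(2*y)/2 + 5*sin(2*y)/4 + 3*cos(2*y)/8 + C

Use integration by parts with u = y**3 - 3*y**2 + 3*y + 1, dv = cos(2*y) dy, so v = sin(2*y)/2.
Apply parts 3 times (tabular method): alternate signs, differentiate u down to 0, integrate dv up.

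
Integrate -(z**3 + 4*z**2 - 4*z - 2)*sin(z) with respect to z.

Use integration by parts with u = z**3 + 4*z**2 - 4*z - 2, dv = -sin(z) dz, so v = cos(z).
Apply parts 3 times (tabular method): alternate signs, differentiate u down to 0, integrate dv up.

z**3*cos(z) - 3*z**2*sin(z) + 4*z**2*cos(z) - 8*z*sin(z) - 10*z*cos(z) + 10*sin(z) - 10*cos(z) + C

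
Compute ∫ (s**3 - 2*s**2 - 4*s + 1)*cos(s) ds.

s**3*sin(s) - 2*s**2*sin(s) + 3*s**2*cos(s) - 10*s*sin(s) - 4*s*cos(s) + 5*sin(s) - 10*cos(s) + C

Use integration by parts with u = s**3 - 2*s**2 - 4*s + 1, dv = cos(s) ds, so v = sin(s).
Apply parts 3 times (tabular method): alternate signs, differentiate u down to 0, integrate dv up.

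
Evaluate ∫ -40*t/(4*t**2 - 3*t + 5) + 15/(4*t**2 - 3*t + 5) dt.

-5*log(4*t**2 - 3*t + 5) + C

Let u = 4*t**2 - 3*t + 5, so du = (8*t - 3) dt.
Rewriting, the integral becomes -5·∫ 1/u du = -5·log(u).
Substituting back, u = 4*t**2 - 3*t + 5.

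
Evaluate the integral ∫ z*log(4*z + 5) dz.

Use integration by parts with u = log(4*z + 5), dv = z dz.
Then du = 4/(4*z + 5) dz and v = z**2/2.

z**2*log(4*z + 5)/2 - z**2/4 + 5*z/8 - 25*log(4*z + 5)/32 + C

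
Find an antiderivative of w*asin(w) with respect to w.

Use integration by parts with u = arcsin(w), dv = w dw.
Then du = 1/sqrt(-w**2 + 1) dw.

w**2*asin(w)/2 + w*sqrt(-w**2 + 1)/4 - asin(w)/4 + C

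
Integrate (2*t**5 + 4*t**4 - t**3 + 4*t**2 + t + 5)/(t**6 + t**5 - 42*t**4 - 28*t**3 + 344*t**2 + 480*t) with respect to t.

log(t)/96 + 1747*log(t - 5)/539 - 1027*log(t - 4)/480 - 563*log(t + 2)/9408 + 10009*log(t + 6)/10560 + 9/(112*t + 224) + C

Factor the denominator: t*(t - 5)*(t - 4)*(t + 2)**2*(t + 6).
Partial-fraction decomposition: 10009/(10560*(t + 6)) - 563/(9408*(t + 2)) - 9/(112*(t + 2)**2) - 1027/(480*(t - 4)) + 1747/(539*(t - 5)) + 1/(96*t).
Integrate each term; A/(t−a) gives A·log|t−a|; A/(t−a)² gives −A/(t−a).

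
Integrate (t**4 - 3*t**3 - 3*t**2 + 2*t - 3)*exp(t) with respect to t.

Use integration by parts with u = t**4 - 3*t**3 - 3*t**2 + 2*t - 3, dv = exp(t) dt, so v = exp(t).
Apply parts 4 times (tabular method): alternate signs, differentiate u down to 0, integrate dv up.

(t**4 - 7*t**3 + 18*t**2 - 34*t + 31)*exp(t) + C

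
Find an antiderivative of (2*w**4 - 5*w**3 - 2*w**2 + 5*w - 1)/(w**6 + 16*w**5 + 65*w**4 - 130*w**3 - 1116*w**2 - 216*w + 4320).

23*log(w - 3)/4536 + log(w - 2)/384 + 779*log(w + 4)/168 - 257*log(w + 5)/8 + 284917*log(w + 6)/10368 - 3569/(144*w + 864) + C

Factor the denominator: (w - 3)*(w - 2)*(w + 4)*(w + 5)*(w + 6)**2.
Partial-fraction decomposition: 284917/(10368*(w + 6)) + 3569/(144*(w + 6)**2) - 257/(8*(w + 5)) + 779/(168*(w + 4)) + 1/(384*(w - 2)) + 23/(4536*(w - 3)).
Integrate each term; A/(w−a) gives A·log|w−a|; A/(w−a)² gives −A/(w−a).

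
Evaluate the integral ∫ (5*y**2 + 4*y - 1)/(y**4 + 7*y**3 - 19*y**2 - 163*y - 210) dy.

Factor the denominator: (y - 5)*(y + 2)*(y + 3)*(y + 7).
Partial-fraction decomposition: -9/(10*(y + 7)) + 1/(y + 3) - 11/(35*(y + 2)) + 3/(14*(y - 5)).
Integrate each term: A/(y−a) contributes A·log|y−a|.

3*log(y - 5)/14 - 11*log(y + 2)/35 + log(y + 3) - 9*log(y + 7)/10 + C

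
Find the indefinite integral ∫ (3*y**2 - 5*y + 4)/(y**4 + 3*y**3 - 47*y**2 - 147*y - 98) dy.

Factor the denominator: (y - 7)*(y + 1)*(y + 2)*(y + 7).
Partial-fraction decomposition: -31/(70*(y + 7)) + 26/(45*(y + 2)) - 1/(4*(y + 1)) + 29/(252*(y - 7)).
Integrate each term: A/(y−a) contributes A·log|y−a|.

29*log(y - 7)/252 - log(y + 1)/4 + 26*log(y + 2)/45 - 31*log(y + 7)/70 + C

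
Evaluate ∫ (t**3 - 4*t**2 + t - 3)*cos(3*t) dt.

t**3*sin(3*t)/3 - 4*t**2*sin(3*t)/3 + t**2*cos(3*t)/3 + t*sin(3*t)/9 - 8*t*cos(3*t)/9 - 19*sin(3*t)/27 + cos(3*t)/27 + C

Use integration by parts with u = t**3 - 4*t**2 + t - 3, dv = cos(3*t) dt, so v = sin(3*t)/3.
Apply parts 3 times (tabular method): alternate signs, differentiate u down to 0, integrate dv up.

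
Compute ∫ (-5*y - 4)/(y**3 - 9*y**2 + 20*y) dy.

-log(y)/5 - 29*log(y - 5)/5 + 6*log(y - 4) + C

Factor the denominator: y*(y - 5)*(y - 4).
Partial-fraction decomposition: 6/(y - 4) - 29/(5*(y - 5)) - 1/(5*y).
Integrate each term: A/(y−a) contributes A·log|y−a|.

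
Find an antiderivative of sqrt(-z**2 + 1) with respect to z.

Substitute z = sin(θ), so dz = cos(θ) dθ and the radical becomes sqrt(-z**2 + 1) = cos(θ) by the Pythagorean identity.
Integrate the resulting trig expression in θ, then back-substitute θ = asin(z), sin(θ) = z, cos(θ) = sqrt(-z**2 + 1) (absorbing any constant into C).

z*sqrt(-z**2 + 1)/2 + asin(z)/2 + C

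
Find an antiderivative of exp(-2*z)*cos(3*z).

3*exp(-2*z)*sin(3*z)/13 - 2*exp(-2*z)*cos(3*z)/13 + C

Let I denote the integral. Integrate by parts with u = cos(3*z), dv = exp(-2*z) dz, so v = -exp(-2*z)/2: I = -exp(-2*z)*cos(3*z)/2 − (3/2)·∫ exp(-2*z)*sin(3*z) dz.
Apply parts again with u = sin(3*z), dv = exp(-2*z) dz: ∫ exp(-2*z)*sin(3*z) dz = -exp(-2*z)*sin(3*z)/2 + (3/2)·I. Substituting back brings back I: I = 3*exp(-2*z)*sin(3*z)/4 - exp(-2*z)*cos(3*z)/2 − (9/4)·I.
Solving for I: (1 + 9/4)·I equals the remaining terms, so I = (4/13)·(3*exp(-2*z)*sin(3*z)/4 - exp(-2*z)*cos(3*z)/2).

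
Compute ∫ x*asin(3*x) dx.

x**2*asin(3*x)/2 + x*sqrt(-9*x**2 + 1)/12 - asin(3*x)/36 + C

Use integration by parts with u = arcsin(3*x), dv = x dx.
Then du = 3/sqrt(-9*x**2 + 1) dx.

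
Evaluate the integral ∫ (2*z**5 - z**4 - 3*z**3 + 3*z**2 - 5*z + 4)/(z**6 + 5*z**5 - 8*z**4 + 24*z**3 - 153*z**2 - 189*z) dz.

Factor the denominator: z*(z - 3)*(z + 1)*(z + 7)*(z**2 + 9).
Partial-fraction decomposition: 4*(13*z - 48)/(135*(z**2 + 9)) + 10/(7*(z + 7)) + 1/(20*(z + 1)) + 17/(108*(z - 3)) - 4/(189*z).
Integrate each term; A/(z−a) gives A·log|z−a|; the (Bz+D)/(z²+p²) term gives a log and an atan.

-4*log(z)/189 + 17*log(z - 3)/108 + log(z + 1)/20 + 10*log(z + 7)/7 + 26*log(z**2 + 9)/135 - 64*atan(z/3)/135 + C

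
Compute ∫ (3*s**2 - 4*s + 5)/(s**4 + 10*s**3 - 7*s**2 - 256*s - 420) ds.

5*log(s - 5)/77 - 5*log(s + 2)/28 + 137*log(s + 6)/44 - 3*log(s + 7) + C

Factor the denominator: (s - 5)*(s + 2)*(s + 6)*(s + 7).
Partial-fraction decomposition: -3/(s + 7) + 137/(44*(s + 6)) - 5/(28*(s + 2)) + 5/(77*(s - 5)).
Integrate each term: A/(s−a) contributes A·log|s−a|.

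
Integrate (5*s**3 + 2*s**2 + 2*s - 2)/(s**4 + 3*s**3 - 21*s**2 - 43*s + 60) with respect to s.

Factor the denominator: (s - 4)*(s - 1)*(s + 3)*(s + 5).
Partial-fraction decomposition: 587/(108*(s + 5)) - 125/(56*(s + 3)) - 7/(72*(s - 1)) + 358/(189*(s - 4)).
Integrate each term: A/(s−a) contributes A·log|s−a|.

358*log(s - 4)/189 - 7*log(s - 1)/72 - 125*log(s + 3)/56 + 587*log(s + 5)/108 + C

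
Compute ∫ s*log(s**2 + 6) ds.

Let u = s**2 + 6, so du = (2*s) ds.
The integral becomes (1/2)·∫ log(u) du; integrate by parts with u′=log(u), dv′=du.

s**2*log(s**2 + 6)/2 - s**2/2 + 3*log(s**2 + 6) + C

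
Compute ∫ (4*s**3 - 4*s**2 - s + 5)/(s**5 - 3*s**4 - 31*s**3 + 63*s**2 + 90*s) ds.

log(s)/18 + 719*log(s - 6)/1386 - 37*log(s - 3)/144 + log(s + 1)/56 - 59*log(s + 5)/176 + C

Factor the denominator: s*(s - 6)*(s - 3)*(s + 1)*(s + 5).
Partial-fraction decomposition: -59/(176*(s + 5)) + 1/(56*(s + 1)) - 37/(144*(s - 3)) + 719/(1386*(s - 6)) + 1/(18*s).
Integrate each term: A/(s−a) contributes A·log|s−a|.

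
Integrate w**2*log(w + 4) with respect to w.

Use integration by parts with u = log(w + 4), dv = w**2 dw.
Then du = 1/(w + 4) dw and v = w**3/3.

w**3*log(w + 4)/3 - w**3/9 + 2*w**2/3 - 16*w/3 + 64*log(w + 4)/3 + C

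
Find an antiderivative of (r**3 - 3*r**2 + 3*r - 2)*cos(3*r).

r**3*sin(3*r)/3 - r**2*sin(3*r) + r**2*cos(3*r)/3 + 7*r*sin(3*r)/9 - 2*r*cos(3*r)/3 - 4*sin(3*r)/9 + 7*cos(3*r)/27 + C

Use integration by parts with u = r**3 - 3*r**2 + 3*r - 2, dv = cos(3*r) dr, so v = sin(3*r)/3.
Apply parts 3 times (tabular method): alternate signs, differentiate u down to 0, integrate dv up.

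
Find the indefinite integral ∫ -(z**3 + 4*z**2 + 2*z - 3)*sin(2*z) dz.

z**3*cos(2*z)/2 - 3*z**2*sin(2*z)/4 + 2*z**2*cos(2*z) - 2*z*sin(2*z) + z*cos(2*z)/4 - sin(2*z)/8 - 5*cos(2*z)/2 + C

Use integration by parts with u = z**3 + 4*z**2 + 2*z - 3, dv = -sin(2*z) dz, so v = cos(2*z)/2.
Apply parts 3 times (tabular method): alternate signs, differentiate u down to 0, integrate dv up.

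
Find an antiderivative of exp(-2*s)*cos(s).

Let I denote the integral. Integrate by parts with u = cos(s), dv = exp(-2*s) ds, so v = -exp(-2*s)/2: I = -exp(-2*s)*cos(s)/2 − (1/2)·∫ exp(-2*s)*sin(s) ds.
Apply parts again with u = sin(s), dv = exp(-2*s) ds: ∫ exp(-2*s)*sin(s) ds = -exp(-2*s)*sin(s)/2 + (1/2)·I. Substituting back brings back I: I = exp(-2*s)*sin(s)/4 - exp(-2*s)*cos(s)/2 − (1/4)·I.
Solving for I: (1 + 1/4)·I equals the remaining terms, so I = (4/5)·(exp(-2*s)*sin(s)/4 - exp(-2*s)*cos(s)/2).

exp(-2*s)*sin(s)/5 - 2*exp(-2*s)*cos(s)/5 + C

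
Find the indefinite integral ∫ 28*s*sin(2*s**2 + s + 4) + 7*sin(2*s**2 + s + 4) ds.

Let u = 2*s**2 + s + 4, so du = (4*s + 1) ds.
Rewriting, the integral becomes 7·∫ sin(u) du = 7·-cos(u).
Substituting back, u = 2*s**2 + s + 4.

-7*cos(2*s**2 + s + 4) + C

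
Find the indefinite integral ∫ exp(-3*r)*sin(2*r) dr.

Let I denote the integral. Integrate by parts with u = sin(2*r), dv = exp(-3*r) dr, so v = -exp(-3*r)/3: I = -exp(-3*r)*sin(2*r)/3 + (2/3)·∫ exp(-3*r)*cos(2*r) dr.
Apply parts again with u = cos(2*r), dv = exp(-3*r) dr: ∫ exp(-3*r)*cos(2*r) dr = -exp(-3*r)*cos(2*r)/3 − (2/3)·I. Substituting back brings back I: I = -exp(-3*r)*sin(2*r)/3 - 2*exp(-3*r)*cos(2*r)/9 − (4/9)·I.
Solving for I: (1 + 4/9)·I equals the remaining terms, so I = (9/13)·(-exp(-3*r)*sin(2*r)/3 - 2*exp(-3*r)*cos(2*r)/9).

-3*exp(-3*r)*sin(2*r)/13 - 2*exp(-3*r)*cos(2*r)/13 + C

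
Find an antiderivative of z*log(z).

Use integration by parts with u = log(z), dv = z dz.
Then du = 1/z dz and v = z**2/2.

z**2*log(z)/2 - z**2/4 + C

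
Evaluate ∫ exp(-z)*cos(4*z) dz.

4*exp(-z)*sin(4*z)/17 - exp(-z)*cos(4*z)/17 + C

Let I denote the integral. Integrate by parts with u = cos(4*z), dv = exp(-z) dz, so v = -exp(-z): I = -exp(-z)*cos(4*z) − 4·∫ exp(-z)*sin(4*z) dz.
Apply parts again with u = sin(4*z), dv = exp(-z) dz: ∫ exp(-z)*sin(4*z) dz = -exp(-z)*sin(4*z) + 4·I. Substituting back brings back I: I = 4*exp(-z)*sin(4*z) - exp(-z)*cos(4*z) − 16·I.
Solving for I: (1 + 16)·I equals the remaining terms, so I = (1/17)·(4*exp(-z)*sin(4*z) - exp(-z)*cos(4*z)).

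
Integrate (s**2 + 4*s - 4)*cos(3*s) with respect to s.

s**2*sin(3*s)/3 + 4*s*sin(3*s)/3 + 2*s*cos(3*s)/9 - 38*sin(3*s)/27 + 4*cos(3*s)/9 + C

Use integration by parts with u = s**2 + 4*s - 4, dv = cos(3*s) ds, so v = sin(3*s)/3.
Apply parts 2 times (tabular method): alternate signs, differentiate u down to 0, integrate dv up.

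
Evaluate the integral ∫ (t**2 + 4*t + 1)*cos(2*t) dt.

t**2*sin(2*t)/2 + 2*t*sin(2*t) + t*cos(2*t)/2 + sin(2*t)/4 + cos(2*t) + C

Use integration by parts with u = t**2 + 4*t + 1, dv = cos(2*t) dt, so v = sin(2*t)/2.
Apply parts 2 times (tabular method): alternate signs, differentiate u down to 0, integrate dv up.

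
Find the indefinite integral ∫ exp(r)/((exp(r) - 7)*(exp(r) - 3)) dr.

log(exp(r) - 7)/4 - log(exp(r) - 3)/4 + C

Let u = e^r, du = e^r dr.
The integral becomes ∫ du/((u-7)(u-3)); decompose into partial fractions.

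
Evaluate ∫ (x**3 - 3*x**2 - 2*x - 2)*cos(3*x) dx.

x**3*sin(3*x)/3 - x**2*sin(3*x) + x**2*cos(3*x)/3 - 8*x*sin(3*x)/9 - 2*x*cos(3*x)/3 - 4*sin(3*x)/9 - 8*cos(3*x)/27 + C

Use integration by parts with u = x**3 - 3*x**2 - 2*x - 2, dv = cos(3*x) dx, so v = sin(3*x)/3.
Apply parts 3 times (tabular method): alternate signs, differentiate u down to 0, integrate dv up.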